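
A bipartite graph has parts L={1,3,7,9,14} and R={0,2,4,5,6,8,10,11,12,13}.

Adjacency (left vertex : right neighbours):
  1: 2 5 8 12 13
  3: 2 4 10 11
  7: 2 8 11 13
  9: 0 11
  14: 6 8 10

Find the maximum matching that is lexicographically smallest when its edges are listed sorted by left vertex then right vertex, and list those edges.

|M| = 5 (so the lex-smallest maximum matching has 5 edges)
process left vertices in ascending order; for each, take the smallest-labelled available neighbour that still permits 5 edges overall, or leave it unmatched if none does
lex-smallest matching: {1-2, 3-4, 7-8, 9-0, 14-6}

Lex-smallest maximum matching: {(1,2), (3,4), (7,8), (9,0), (14,6)}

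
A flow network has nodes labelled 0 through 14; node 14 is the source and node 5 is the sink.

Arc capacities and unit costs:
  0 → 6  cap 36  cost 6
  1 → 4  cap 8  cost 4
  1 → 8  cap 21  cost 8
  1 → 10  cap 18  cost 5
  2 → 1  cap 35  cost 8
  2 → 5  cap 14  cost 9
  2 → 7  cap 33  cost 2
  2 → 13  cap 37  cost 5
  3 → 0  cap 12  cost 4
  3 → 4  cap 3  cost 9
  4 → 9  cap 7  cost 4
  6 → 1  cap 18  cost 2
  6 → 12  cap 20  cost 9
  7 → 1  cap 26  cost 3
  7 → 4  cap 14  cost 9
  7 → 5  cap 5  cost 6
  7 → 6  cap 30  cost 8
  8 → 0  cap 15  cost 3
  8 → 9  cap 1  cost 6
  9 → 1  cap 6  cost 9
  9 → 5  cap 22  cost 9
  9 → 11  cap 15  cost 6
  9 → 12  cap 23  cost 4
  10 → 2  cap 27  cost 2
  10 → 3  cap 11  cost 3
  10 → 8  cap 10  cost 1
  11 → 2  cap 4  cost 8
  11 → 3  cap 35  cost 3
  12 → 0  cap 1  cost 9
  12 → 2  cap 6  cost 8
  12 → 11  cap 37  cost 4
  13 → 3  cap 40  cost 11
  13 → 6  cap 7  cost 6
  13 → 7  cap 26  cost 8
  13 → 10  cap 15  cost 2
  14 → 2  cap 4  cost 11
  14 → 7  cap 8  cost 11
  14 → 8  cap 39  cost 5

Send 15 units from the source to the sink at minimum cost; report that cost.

shortest-cost path #1: 14→7→5 push 5 @ unit cost 17 (adds 85)
shortest-cost path #2: 14→2→5 push 4 @ unit cost 20 (adds 80)
shortest-cost path #3: 14→8→9→5 push 1 @ unit cost 20 (adds 20)
shortest-cost path #4: 14→7→1→10→2→5 push 3 @ unit cost 30 (adds 90)
shortest-cost path #5: 14→8→0→6→1→10→2→5 push 2 @ unit cost 32 (adds 64)
total cost = 339

Minimum cost for 15 units: 339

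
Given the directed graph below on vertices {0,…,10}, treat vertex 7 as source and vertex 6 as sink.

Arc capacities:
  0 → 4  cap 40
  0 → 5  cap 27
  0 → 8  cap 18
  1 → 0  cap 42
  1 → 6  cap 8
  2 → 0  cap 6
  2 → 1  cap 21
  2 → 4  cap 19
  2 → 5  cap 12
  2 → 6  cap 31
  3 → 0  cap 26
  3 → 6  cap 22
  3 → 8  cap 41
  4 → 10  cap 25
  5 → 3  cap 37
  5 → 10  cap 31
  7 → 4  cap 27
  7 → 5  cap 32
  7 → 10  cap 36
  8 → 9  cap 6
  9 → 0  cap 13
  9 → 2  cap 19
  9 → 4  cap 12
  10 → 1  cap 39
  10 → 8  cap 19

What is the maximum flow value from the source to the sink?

Maximum flow value: 36

augment #1: 7→5→3→6 bottleneck 22, total now 22
augment #2: 7→10→1→6 bottleneck 8, total now 30
augment #3: 7→10→8→9→2→6 bottleneck 6, total now 36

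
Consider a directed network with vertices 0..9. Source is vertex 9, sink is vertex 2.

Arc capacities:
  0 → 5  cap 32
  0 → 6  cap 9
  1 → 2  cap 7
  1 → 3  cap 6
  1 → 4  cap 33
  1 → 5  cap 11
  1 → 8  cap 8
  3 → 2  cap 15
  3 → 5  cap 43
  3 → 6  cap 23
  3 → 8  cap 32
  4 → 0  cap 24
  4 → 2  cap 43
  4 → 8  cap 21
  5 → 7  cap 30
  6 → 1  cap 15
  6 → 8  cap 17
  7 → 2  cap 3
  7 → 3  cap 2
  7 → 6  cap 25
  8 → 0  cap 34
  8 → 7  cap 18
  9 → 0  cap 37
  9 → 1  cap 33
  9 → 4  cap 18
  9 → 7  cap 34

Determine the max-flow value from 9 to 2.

augment #1: 9→1→2 bottleneck 7, total now 7
augment #2: 9→4→2 bottleneck 18, total now 25
augment #3: 9→7→2 bottleneck 3, total now 28
augment #4: 9→1→3→2 bottleneck 6, total now 34
augment #5: 9→1→4→2 bottleneck 20, total now 54
augment #6: 9→7→3→2 bottleneck 2, total now 56
augment #7: 9→0→6→1→4→2 bottleneck 5, total now 61

Maximum flow value: 61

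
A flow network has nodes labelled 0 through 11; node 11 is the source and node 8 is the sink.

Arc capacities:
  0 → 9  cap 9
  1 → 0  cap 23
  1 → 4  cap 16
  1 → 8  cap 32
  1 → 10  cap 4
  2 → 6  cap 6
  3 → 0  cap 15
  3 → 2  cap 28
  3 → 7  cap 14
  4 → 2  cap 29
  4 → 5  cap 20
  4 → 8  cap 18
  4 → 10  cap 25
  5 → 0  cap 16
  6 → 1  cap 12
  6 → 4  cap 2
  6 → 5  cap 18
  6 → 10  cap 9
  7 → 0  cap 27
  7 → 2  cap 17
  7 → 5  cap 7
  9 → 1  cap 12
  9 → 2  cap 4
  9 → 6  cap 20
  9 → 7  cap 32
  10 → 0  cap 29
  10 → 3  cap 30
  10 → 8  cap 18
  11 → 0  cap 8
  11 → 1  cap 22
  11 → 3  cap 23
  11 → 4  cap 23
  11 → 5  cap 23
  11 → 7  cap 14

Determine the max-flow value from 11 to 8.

Maximum flow value: 60

augment #1: 11→1→8 bottleneck 22, total now 22
augment #2: 11→4→8 bottleneck 18, total now 40
augment #3: 11→4→10→8 bottleneck 5, total now 45
augment #4: 11→0→9→1→8 bottleneck 8, total now 53
augment #5: 11→3→0→9→1→8 bottleneck 1, total now 54
augment #6: 11→3→2→6→1→8 bottleneck 1, total now 55
augment #7: 11→3→2→6→10→8 bottleneck 5, total now 60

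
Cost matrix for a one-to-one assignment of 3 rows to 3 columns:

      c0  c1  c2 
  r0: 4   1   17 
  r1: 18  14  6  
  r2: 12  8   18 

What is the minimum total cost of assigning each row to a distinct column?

Minimum assignment cost: 18

optimal assignment: row0→col0 (cost 4), row1→col2 (cost 6), row2→col1 (cost 8)
total = 4 + 6 + 8 = 18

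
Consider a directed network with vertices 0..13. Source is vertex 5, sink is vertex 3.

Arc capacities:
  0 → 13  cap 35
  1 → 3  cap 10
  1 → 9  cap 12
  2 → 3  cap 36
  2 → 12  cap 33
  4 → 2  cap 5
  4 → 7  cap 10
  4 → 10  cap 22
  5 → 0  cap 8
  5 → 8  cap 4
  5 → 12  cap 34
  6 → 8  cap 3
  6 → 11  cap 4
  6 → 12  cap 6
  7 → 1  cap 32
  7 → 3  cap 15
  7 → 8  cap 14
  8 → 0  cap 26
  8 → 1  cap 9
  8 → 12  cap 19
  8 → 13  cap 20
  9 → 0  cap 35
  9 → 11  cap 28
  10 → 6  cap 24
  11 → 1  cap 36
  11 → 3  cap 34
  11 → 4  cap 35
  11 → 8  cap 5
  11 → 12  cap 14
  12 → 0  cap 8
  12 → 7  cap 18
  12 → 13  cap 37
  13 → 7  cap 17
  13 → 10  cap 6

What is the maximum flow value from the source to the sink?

augment #1: 5→8→1→3 bottleneck 4, total now 4
augment #2: 5→12→7→3 bottleneck 15, total now 19
augment #3: 5→12→7→1→3 bottleneck 3, total now 22
augment #4: 5→0→13→7→1→3 bottleneck 3, total now 25
augment #5: 5→0→13→10→6→11→3 bottleneck 4, total now 29
augment #6: 5→0→13→7→1→9→11→3 bottleneck 1, total now 30
augment #7: 5→12→13→7→1→9→11→3 bottleneck 11, total now 41

Maximum flow value: 41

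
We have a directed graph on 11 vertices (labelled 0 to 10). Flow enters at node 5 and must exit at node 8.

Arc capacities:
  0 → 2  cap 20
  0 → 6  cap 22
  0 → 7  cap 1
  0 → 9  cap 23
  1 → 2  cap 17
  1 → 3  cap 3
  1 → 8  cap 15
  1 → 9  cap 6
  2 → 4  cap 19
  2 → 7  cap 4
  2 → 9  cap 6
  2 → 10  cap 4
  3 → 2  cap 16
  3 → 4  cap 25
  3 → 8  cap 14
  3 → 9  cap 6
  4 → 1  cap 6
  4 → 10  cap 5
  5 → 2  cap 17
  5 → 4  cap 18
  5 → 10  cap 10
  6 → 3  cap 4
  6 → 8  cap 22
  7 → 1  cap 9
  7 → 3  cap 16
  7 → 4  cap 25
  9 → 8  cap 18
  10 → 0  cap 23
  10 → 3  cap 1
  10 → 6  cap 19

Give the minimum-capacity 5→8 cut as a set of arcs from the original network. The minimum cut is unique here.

Min-cut arcs: {(2,7), (2,9), (2,10), (4,1), (4,10), (5,10)} (total capacity 35)

augment #1: 5→2→9→8 push 6
augment #2: 5→4→1→8 push 6
augment #3: 5→10→3→8 push 1
augment #4: 5→10→6→8 push 9
augment #5: 5→2→7→1→8 push 4
augment #6: 5→2→10→6→8 push 4
augment #7: 5→4→10→6→8 push 5
max flow = 35; residual-reachable set from 5 gives S-side
cut edges (S→T): {(2,7), (2,9), (2,10), (4,1), (4,10), (5,10)} total cap 35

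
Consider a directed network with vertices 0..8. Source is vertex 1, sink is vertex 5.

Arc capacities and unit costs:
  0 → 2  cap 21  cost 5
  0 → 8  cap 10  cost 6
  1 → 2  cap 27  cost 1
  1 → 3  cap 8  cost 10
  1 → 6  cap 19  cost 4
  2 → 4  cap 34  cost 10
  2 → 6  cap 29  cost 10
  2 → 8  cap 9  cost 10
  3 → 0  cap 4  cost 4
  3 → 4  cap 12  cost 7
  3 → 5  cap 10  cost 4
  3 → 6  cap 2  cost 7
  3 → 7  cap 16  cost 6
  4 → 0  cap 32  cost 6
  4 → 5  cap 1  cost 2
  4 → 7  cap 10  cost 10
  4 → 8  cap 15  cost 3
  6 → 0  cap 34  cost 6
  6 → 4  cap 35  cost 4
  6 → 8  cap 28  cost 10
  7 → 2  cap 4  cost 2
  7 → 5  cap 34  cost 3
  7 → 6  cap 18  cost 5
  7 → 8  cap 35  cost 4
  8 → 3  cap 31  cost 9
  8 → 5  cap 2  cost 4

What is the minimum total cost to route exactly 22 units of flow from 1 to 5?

Minimum cost for 22 units: 386

shortest-cost path #1: 1→6→4→5 push 1 @ unit cost 10 (adds 10)
shortest-cost path #2: 1→3→5 push 8 @ unit cost 14 (adds 112)
shortest-cost path #3: 1→2→8→5 push 2 @ unit cost 15 (adds 30)
shortest-cost path #4: 1→6→4→7→5 push 10 @ unit cost 21 (adds 210)
shortest-cost path #5: 1→2→8→3→5 push 1 @ unit cost 24 (adds 24)
total cost = 386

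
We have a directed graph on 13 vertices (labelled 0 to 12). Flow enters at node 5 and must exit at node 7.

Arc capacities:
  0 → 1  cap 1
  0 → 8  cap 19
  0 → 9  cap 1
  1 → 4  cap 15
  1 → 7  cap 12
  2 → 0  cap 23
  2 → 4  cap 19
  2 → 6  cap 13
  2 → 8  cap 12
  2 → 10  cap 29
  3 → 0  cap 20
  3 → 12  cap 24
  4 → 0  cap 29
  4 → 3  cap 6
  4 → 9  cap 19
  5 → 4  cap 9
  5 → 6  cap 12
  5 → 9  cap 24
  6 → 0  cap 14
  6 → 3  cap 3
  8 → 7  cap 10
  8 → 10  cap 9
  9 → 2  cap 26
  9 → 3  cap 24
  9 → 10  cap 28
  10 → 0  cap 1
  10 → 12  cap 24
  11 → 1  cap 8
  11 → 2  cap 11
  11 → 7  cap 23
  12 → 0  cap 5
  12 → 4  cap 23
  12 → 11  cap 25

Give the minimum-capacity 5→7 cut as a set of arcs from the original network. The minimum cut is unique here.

augment #1: 5→4→0→1→7 push 1
augment #2: 5→4→0→8→7 push 8
augment #3: 5→6→0→8→7 push 2
augment #4: 5→6→3→12→11→7 push 3
augment #5: 5→9→3→12→11→7 push 20
augment #6: 5→9→3→12→11→1→7 push 1
augment #7: 5→9→10→12→11→1→7 push 1
max flow = 36; residual-reachable set from 5 gives S-side
cut edges (S→T): {(0,1), (8,7), (12,11)} total cap 36

Min-cut arcs: {(0,1), (8,7), (12,11)} (total capacity 36)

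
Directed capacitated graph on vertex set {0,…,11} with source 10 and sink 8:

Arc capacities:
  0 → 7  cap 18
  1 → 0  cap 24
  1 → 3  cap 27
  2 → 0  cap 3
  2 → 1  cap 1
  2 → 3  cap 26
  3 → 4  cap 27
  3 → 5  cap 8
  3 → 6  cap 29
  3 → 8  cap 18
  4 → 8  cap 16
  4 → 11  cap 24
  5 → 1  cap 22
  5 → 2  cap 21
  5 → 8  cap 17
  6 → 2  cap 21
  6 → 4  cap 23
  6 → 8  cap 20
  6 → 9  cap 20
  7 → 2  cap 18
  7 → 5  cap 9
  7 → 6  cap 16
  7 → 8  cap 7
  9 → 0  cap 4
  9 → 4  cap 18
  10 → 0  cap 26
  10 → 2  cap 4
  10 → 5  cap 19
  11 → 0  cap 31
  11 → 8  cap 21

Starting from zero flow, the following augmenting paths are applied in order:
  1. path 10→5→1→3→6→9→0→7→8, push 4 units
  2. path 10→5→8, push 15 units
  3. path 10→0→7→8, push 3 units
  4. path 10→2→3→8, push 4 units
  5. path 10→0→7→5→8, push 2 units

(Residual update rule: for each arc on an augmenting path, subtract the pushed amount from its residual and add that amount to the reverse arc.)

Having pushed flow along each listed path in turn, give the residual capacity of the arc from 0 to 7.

Residual capacity of (0,7): 9

after path 1 (10→5→1→3→6→9→0→7→8, push 4): res(0,7)=14
after path 2 (10→5→8, push 15): res(0,7)=14
after path 3 (10→0→7→8, push 3): res(0,7)=11
after path 4 (10→2→3→8, push 4): res(0,7)=11
after path 5 (10→0→7→5→8, push 2): res(0,7)=9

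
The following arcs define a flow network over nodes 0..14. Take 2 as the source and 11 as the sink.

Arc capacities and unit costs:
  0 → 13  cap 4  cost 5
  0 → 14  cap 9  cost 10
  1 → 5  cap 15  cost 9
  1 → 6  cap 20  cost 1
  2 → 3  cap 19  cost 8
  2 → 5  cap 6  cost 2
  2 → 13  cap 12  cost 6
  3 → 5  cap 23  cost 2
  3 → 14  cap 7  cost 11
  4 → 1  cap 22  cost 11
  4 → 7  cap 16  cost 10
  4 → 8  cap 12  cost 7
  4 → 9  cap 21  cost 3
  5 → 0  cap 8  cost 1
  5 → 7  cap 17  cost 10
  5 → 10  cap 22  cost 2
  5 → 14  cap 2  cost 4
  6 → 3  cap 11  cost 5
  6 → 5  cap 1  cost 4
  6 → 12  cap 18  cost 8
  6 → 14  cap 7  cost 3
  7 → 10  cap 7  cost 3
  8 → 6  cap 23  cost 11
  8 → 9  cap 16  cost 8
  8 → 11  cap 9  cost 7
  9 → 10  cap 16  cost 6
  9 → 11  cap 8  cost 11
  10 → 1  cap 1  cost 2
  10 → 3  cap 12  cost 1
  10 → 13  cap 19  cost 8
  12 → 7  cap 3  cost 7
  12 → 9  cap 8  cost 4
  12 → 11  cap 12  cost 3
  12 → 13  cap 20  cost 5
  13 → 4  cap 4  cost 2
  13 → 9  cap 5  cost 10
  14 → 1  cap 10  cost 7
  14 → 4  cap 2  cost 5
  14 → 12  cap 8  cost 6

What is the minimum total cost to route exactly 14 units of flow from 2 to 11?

Minimum cost for 14 units: 310

shortest-cost path #1: 2→5→14→12→11 push 2 @ unit cost 15 (adds 30)
shortest-cost path #2: 2→5→10→1→6→12→11 push 1 @ unit cost 18 (adds 18)
shortest-cost path #3: 2→13→4→8→11 push 4 @ unit cost 22 (adds 88)
shortest-cost path #4: 2→5→0→14→12→11 push 3 @ unit cost 22 (adds 66)
shortest-cost path #5: 2→13→9→11 push 4 @ unit cost 27 (adds 108)
total cost = 310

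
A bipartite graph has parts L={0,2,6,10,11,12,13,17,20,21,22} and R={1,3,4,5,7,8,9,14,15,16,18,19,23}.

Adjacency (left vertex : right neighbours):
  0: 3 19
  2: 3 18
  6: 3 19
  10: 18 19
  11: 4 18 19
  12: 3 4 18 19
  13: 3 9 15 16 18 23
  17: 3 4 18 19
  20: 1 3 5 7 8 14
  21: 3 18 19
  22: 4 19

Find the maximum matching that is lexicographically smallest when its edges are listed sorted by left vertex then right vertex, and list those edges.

|M| = 6 (so the lex-smallest maximum matching has 6 edges)
process left vertices in ascending order; for each, take the smallest-labelled available neighbour that still permits 6 edges overall, or leave it unmatched if none does
lex-smallest matching: {0-3, 2-18, 6-19, 11-4, 13-9, 20-1}

Lex-smallest maximum matching: {(0,3), (2,18), (6,19), (11,4), (13,9), (20,1)}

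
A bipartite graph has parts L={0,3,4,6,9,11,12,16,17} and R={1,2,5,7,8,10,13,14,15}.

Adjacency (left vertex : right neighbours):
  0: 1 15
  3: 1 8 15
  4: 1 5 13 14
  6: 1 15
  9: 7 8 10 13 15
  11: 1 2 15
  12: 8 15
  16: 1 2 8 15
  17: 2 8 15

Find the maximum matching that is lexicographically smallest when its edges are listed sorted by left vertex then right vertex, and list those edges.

|M| = 6 (so the lex-smallest maximum matching has 6 edges)
process left vertices in ascending order; for each, take the smallest-labelled available neighbour that still permits 6 edges overall, or leave it unmatched if none does
lex-smallest matching: {0-1, 3-8, 4-5, 6-15, 9-7, 11-2}

Lex-smallest maximum matching: {(0,1), (3,8), (4,5), (6,15), (9,7), (11,2)}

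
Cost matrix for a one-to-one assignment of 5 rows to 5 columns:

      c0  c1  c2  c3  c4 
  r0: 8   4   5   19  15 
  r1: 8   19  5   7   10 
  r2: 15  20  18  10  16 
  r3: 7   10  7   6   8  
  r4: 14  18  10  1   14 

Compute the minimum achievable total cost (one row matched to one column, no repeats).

Minimum assignment cost: 33

one of 2 optimal assignments: row0→col1 (cost 4), row1→col2 (cost 5), row2→col0 (cost 15), row3→col4 (cost 8), row4→col3 (cost 1)
total = 4 + 5 + 15 + 8 + 1 = 33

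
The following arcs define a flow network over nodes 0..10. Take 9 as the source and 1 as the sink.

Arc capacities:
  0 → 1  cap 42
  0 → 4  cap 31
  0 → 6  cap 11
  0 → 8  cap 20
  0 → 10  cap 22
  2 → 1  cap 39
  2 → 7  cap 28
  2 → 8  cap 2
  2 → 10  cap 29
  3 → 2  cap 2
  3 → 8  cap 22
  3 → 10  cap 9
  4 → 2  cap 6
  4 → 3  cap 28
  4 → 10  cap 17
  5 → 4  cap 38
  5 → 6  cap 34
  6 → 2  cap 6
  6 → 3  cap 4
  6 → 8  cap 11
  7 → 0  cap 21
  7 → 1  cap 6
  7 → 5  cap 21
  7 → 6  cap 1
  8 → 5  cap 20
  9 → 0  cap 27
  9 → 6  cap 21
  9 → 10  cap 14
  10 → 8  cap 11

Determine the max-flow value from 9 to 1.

Maximum flow value: 41

augment #1: 9→0→1 bottleneck 27, total now 27
augment #2: 9→6→2→1 bottleneck 6, total now 33
augment #3: 9→6→3→2→1 bottleneck 2, total now 35
augment #4: 9→6→8→5→4→2→1 bottleneck 6, total now 41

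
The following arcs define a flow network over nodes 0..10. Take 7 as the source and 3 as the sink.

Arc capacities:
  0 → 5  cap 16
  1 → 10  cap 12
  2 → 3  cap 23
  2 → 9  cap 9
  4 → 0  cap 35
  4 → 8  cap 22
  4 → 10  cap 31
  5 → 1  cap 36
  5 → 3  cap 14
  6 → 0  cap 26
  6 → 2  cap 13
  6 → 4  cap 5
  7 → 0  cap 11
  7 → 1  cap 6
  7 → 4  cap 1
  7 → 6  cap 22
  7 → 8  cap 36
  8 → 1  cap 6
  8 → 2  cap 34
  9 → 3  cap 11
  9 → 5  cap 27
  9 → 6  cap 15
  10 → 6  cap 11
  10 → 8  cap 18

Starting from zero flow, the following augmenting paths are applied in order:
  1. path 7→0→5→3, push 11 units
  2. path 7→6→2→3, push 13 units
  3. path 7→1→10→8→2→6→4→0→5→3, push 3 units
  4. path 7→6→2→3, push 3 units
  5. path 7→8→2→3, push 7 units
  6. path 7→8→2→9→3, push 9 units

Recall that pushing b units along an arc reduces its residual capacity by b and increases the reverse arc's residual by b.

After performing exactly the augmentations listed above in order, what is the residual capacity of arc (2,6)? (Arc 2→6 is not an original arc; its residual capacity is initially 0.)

Residual capacity of (2,6): 13

after path 1 (7→0→5→3, push 11): res(2,6)=0
after path 2 (7→6→2→3, push 13): res(2,6)=13
after path 3 (7→1→10→8→2→6→4→0→5→3, push 3): res(2,6)=10
after path 4 (7→6→2→3, push 3): res(2,6)=13
after path 5 (7→8→2→3, push 7): res(2,6)=13
after path 6 (7→8→2→9→3, push 9): res(2,6)=13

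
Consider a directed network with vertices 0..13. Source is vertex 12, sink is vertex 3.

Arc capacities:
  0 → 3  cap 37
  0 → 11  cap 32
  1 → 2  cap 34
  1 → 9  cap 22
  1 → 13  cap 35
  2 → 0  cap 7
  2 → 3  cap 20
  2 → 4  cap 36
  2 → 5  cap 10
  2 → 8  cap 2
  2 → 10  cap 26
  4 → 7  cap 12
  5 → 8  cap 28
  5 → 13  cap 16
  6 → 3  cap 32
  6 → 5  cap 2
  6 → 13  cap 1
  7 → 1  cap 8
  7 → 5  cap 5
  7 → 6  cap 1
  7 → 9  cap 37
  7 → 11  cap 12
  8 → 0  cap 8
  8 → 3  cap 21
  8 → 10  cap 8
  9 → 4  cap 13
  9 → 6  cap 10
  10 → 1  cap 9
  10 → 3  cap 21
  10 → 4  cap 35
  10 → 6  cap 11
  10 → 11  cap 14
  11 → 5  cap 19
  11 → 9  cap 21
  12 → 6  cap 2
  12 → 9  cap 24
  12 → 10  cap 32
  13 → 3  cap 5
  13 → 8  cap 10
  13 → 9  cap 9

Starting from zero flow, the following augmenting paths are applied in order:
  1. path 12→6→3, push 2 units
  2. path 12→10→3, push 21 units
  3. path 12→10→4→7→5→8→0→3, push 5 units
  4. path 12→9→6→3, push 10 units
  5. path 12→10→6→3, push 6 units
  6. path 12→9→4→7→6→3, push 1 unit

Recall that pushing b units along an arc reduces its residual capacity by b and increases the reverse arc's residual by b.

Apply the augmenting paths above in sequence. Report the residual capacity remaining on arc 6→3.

Residual capacity of (6,3): 13

after path 1 (12→6→3, push 2): res(6,3)=30
after path 2 (12→10→3, push 21): res(6,3)=30
after path 3 (12→10→4→7→5→8→0→3, push 5): res(6,3)=30
after path 4 (12→9→6→3, push 10): res(6,3)=20
after path 5 (12→10→6→3, push 6): res(6,3)=14
after path 6 (12→9→4→7→6→3, push 1): res(6,3)=13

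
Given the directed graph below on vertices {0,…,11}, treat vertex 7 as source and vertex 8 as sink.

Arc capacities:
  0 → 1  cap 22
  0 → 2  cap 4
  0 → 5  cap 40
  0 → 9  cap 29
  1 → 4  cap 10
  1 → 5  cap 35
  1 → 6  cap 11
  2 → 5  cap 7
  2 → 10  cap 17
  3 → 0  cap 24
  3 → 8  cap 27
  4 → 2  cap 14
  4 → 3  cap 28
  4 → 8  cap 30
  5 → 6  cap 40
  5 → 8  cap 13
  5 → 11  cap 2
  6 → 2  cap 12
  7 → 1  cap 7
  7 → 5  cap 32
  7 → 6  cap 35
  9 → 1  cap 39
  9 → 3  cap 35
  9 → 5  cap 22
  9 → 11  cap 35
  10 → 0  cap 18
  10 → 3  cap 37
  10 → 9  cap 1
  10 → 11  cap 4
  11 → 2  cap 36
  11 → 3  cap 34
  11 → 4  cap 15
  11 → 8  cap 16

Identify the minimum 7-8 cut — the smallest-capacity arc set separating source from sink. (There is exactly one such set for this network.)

Min-cut arcs: {(5,8), (5,11), (6,2), (7,1)} (total capacity 34)

augment #1: 7→5→8 push 13
augment #2: 7→1→4→8 push 7
augment #3: 7→5→11→8 push 2
augment #4: 7→6→2→10→3→8 push 12
max flow = 34; residual-reachable set from 7 gives S-side
cut edges (S→T): {(5,8), (5,11), (6,2), (7,1)} total cap 34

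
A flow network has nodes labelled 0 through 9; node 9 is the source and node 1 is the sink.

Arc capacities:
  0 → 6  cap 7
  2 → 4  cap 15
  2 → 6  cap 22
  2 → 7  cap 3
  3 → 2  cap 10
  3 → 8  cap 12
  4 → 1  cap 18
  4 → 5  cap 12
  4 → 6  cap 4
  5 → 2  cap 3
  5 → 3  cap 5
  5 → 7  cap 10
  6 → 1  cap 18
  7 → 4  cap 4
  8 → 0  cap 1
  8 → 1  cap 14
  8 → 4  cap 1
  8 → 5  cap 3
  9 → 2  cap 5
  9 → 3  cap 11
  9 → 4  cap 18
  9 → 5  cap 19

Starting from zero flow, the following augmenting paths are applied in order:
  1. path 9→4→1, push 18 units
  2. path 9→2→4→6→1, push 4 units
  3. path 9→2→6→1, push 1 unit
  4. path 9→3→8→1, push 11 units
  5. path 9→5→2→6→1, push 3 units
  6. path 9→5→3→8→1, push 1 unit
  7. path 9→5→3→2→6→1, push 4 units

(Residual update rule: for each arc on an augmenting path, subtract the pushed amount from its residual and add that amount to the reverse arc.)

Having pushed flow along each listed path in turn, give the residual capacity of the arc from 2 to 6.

Residual capacity of (2,6): 14

after path 1 (9→4→1, push 18): res(2,6)=22
after path 2 (9→2→4→6→1, push 4): res(2,6)=22
after path 3 (9→2→6→1, push 1): res(2,6)=21
after path 4 (9→3→8→1, push 11): res(2,6)=21
after path 5 (9→5→2→6→1, push 3): res(2,6)=18
after path 6 (9→5→3→8→1, push 1): res(2,6)=18
after path 7 (9→5→3→2→6→1, push 4): res(2,6)=14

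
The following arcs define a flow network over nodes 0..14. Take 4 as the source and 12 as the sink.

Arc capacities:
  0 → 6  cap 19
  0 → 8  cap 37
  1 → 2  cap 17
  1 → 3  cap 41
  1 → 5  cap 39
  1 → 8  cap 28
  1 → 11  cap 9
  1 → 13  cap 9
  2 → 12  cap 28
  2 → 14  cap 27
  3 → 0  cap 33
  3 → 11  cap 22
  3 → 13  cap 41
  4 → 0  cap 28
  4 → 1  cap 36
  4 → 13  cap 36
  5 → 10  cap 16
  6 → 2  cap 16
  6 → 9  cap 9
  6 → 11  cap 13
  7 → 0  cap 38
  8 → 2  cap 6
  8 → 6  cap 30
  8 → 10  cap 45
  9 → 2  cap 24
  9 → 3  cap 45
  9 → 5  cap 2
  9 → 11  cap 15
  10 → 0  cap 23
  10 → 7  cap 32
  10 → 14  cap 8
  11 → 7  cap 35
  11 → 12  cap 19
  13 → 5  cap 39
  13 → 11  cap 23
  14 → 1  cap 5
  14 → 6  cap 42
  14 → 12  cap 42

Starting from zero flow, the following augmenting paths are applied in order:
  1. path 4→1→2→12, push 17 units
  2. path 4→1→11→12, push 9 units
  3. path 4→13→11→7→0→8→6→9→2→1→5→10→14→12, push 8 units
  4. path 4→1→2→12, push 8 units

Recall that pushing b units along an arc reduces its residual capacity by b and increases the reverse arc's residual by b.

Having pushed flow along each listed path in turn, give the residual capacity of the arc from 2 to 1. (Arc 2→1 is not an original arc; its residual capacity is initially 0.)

after path 1 (4→1→2→12, push 17): res(2,1)=17
after path 2 (4→1→11→12, push 9): res(2,1)=17
after path 3 (4→13→11→7→0→8→6→9→2→1→5→10→14→12, push 8): res(2,1)=9
after path 4 (4→1→2→12, push 8): res(2,1)=17

Residual capacity of (2,1): 17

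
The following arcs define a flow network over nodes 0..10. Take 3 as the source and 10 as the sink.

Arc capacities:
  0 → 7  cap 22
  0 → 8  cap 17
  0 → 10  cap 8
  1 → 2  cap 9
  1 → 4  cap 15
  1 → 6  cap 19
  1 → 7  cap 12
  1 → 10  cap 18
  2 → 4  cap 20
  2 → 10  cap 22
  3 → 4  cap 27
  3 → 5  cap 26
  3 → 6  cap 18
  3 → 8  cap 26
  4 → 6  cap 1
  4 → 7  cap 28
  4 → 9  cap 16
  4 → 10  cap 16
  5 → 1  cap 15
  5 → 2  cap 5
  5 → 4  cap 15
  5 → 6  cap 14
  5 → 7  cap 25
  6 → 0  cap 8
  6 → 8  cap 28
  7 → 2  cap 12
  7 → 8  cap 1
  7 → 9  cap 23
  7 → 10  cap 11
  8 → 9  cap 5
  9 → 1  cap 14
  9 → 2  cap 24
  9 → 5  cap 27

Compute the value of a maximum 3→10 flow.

Maximum flow value: 66

augment #1: 3→4→10 bottleneck 16, total now 16
augment #2: 3→4→7→10 bottleneck 11, total now 27
augment #3: 3→5→1→10 bottleneck 15, total now 42
augment #4: 3→5→2→10 bottleneck 5, total now 47
augment #5: 3→6→0→10 bottleneck 8, total now 55
augment #6: 3→5→7→2→10 bottleneck 6, total now 61
augment #7: 3→8→9→1→10 bottleneck 3, total now 64
augment #8: 3→8→9→2→10 bottleneck 2, total now 66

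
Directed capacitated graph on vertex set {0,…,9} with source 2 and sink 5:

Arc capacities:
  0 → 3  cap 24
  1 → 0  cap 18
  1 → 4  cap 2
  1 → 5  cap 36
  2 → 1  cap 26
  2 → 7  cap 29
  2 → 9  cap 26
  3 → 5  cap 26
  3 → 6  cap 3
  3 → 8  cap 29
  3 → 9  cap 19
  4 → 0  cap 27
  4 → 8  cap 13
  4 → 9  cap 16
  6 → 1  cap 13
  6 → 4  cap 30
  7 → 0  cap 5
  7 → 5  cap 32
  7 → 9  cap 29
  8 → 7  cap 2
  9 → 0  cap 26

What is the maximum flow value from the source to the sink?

augment #1: 2→1→5 bottleneck 26, total now 26
augment #2: 2→7→5 bottleneck 29, total now 55
augment #3: 2→9→0→3→5 bottleneck 24, total now 79

Maximum flow value: 79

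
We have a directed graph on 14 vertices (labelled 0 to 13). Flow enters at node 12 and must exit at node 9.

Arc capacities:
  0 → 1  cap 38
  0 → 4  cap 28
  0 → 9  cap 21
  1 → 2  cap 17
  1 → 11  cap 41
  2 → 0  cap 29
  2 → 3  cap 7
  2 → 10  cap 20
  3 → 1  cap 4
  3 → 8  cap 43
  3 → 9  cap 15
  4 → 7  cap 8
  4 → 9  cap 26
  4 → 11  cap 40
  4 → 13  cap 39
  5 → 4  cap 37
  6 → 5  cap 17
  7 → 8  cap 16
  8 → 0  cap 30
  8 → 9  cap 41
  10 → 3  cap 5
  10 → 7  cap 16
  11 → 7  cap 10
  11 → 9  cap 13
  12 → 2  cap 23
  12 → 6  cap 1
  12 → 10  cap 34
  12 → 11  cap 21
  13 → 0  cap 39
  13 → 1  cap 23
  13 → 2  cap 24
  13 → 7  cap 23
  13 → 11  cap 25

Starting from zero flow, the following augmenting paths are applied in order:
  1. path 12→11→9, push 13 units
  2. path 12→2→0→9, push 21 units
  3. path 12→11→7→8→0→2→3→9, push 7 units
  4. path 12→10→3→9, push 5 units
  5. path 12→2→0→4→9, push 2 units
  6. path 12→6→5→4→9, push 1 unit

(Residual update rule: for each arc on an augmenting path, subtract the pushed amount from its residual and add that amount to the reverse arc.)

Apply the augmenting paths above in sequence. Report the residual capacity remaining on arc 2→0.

Residual capacity of (2,0): 13

after path 1 (12→11→9, push 13): res(2,0)=29
after path 2 (12→2→0→9, push 21): res(2,0)=8
after path 3 (12→11→7→8→0→2→3→9, push 7): res(2,0)=15
after path 4 (12→10→3→9, push 5): res(2,0)=15
after path 5 (12→2→0→4→9, push 2): res(2,0)=13
after path 6 (12→6→5→4→9, push 1): res(2,0)=13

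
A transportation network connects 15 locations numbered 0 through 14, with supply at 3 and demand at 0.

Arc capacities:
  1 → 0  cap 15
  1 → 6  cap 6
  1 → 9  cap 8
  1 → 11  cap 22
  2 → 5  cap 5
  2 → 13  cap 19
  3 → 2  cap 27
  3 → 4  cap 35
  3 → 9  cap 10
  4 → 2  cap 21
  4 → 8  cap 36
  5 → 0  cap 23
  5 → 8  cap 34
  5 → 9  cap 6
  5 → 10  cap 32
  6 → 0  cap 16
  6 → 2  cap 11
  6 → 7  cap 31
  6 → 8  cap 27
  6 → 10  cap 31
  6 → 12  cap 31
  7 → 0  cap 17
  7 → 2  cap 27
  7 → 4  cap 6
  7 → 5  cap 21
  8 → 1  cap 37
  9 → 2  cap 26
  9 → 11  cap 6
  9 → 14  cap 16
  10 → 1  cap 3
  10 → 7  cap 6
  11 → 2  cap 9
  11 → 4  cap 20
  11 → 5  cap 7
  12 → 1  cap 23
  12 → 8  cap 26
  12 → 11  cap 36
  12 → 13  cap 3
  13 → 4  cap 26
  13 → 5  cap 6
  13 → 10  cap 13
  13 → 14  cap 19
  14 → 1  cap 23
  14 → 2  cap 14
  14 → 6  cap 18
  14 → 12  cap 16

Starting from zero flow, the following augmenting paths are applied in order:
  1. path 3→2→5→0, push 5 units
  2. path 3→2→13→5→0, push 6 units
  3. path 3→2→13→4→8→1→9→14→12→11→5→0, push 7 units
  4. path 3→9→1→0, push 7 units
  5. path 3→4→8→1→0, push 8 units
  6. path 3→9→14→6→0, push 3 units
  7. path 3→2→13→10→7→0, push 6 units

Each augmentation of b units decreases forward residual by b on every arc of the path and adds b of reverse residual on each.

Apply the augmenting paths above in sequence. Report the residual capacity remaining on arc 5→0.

after path 1 (3→2→5→0, push 5): res(5,0)=18
after path 2 (3→2→13→5→0, push 6): res(5,0)=12
after path 3 (3→2→13→4→8→1→9→14→12→11→5→0, push 7): res(5,0)=5
after path 4 (3→9→1→0, push 7): res(5,0)=5
after path 5 (3→4→8→1→0, push 8): res(5,0)=5
after path 6 (3→9→14→6→0, push 3): res(5,0)=5
after path 7 (3→2→13→10→7→0, push 6): res(5,0)=5

Residual capacity of (5,0): 5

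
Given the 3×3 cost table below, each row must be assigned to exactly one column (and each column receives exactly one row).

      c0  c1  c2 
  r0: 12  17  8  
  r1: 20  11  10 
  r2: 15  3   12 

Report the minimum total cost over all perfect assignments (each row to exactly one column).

optimal assignment: row0→col0 (cost 12), row1→col2 (cost 10), row2→col1 (cost 3)
total = 12 + 10 + 3 = 25

Minimum assignment cost: 25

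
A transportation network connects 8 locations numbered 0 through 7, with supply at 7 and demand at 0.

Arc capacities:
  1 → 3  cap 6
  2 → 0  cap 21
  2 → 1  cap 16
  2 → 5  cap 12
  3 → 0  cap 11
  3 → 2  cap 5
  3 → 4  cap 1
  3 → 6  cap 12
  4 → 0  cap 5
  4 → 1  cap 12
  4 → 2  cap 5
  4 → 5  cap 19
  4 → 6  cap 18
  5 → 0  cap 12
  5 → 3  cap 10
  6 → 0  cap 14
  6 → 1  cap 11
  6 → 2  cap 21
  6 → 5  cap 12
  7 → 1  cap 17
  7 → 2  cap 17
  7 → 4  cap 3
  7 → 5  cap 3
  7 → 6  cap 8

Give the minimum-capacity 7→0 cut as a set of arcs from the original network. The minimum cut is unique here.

Min-cut arcs: {(1,3), (7,2), (7,4), (7,5), (7,6)} (total capacity 37)

augment #1: 7→2→0 push 17
augment #2: 7→4→0 push 3
augment #3: 7→5→0 push 3
augment #4: 7→6→0 push 8
augment #5: 7→1→3→0 push 6
max flow = 37; residual-reachable set from 7 gives S-side
cut edges (S→T): {(1,3), (7,2), (7,4), (7,5), (7,6)} total cap 37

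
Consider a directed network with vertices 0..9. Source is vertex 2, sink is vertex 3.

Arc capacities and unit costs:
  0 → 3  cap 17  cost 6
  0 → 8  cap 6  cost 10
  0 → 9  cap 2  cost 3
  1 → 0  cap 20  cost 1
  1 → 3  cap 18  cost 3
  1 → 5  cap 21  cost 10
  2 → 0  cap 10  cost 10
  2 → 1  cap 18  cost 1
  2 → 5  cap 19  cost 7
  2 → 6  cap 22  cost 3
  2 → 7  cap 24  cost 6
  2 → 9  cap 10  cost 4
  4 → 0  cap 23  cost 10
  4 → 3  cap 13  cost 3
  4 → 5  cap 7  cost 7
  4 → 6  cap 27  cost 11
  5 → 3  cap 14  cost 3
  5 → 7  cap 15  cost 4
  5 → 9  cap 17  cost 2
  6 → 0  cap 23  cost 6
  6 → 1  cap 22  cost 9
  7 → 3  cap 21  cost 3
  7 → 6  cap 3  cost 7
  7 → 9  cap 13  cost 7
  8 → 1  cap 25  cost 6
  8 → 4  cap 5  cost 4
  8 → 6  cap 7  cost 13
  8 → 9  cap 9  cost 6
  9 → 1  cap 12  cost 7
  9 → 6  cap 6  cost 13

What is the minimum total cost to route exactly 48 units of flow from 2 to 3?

shortest-cost path #1: 2→1→3 push 18 @ unit cost 4 (adds 72)
shortest-cost path #2: 2→7→3 push 21 @ unit cost 9 (adds 189)
shortest-cost path #3: 2→5→3 push 9 @ unit cost 10 (adds 90)
total cost = 351

Minimum cost for 48 units: 351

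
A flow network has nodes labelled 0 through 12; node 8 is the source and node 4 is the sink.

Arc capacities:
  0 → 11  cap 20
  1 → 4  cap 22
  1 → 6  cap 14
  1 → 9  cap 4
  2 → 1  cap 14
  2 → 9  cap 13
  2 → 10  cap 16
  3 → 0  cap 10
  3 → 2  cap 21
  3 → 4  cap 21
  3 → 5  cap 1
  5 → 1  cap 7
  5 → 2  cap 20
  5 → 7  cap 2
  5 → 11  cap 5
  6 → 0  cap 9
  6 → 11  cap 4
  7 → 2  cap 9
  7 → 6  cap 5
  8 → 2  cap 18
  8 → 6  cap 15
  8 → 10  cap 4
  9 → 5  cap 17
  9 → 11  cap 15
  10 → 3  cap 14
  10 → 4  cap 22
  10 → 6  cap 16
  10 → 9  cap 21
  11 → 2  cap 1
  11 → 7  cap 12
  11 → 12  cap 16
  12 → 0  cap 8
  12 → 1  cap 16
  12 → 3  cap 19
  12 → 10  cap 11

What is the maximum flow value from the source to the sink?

Maximum flow value: 35

augment #1: 8→10→4 bottleneck 4, total now 4
augment #2: 8→2→1→4 bottleneck 14, total now 18
augment #3: 8→2→10→4 bottleneck 4, total now 22
augment #4: 8→6→11→2→10→4 bottleneck 1, total now 23
augment #5: 8→6→11→12→1→4 bottleneck 3, total now 26
augment #6: 8→6→0→11→12→1→4 bottleneck 5, total now 31
augment #7: 8→6→0→11→12→3→4 bottleneck 4, total now 35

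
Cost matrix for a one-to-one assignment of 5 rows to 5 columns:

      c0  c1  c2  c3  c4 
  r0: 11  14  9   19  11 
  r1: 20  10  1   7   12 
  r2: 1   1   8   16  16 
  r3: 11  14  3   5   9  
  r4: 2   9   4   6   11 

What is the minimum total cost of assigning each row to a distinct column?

optimal assignment: row0→col4 (cost 11), row1→col2 (cost 1), row2→col1 (cost 1), row3→col3 (cost 5), row4→col0 (cost 2)
total = 11 + 1 + 1 + 5 + 2 = 20

Minimum assignment cost: 20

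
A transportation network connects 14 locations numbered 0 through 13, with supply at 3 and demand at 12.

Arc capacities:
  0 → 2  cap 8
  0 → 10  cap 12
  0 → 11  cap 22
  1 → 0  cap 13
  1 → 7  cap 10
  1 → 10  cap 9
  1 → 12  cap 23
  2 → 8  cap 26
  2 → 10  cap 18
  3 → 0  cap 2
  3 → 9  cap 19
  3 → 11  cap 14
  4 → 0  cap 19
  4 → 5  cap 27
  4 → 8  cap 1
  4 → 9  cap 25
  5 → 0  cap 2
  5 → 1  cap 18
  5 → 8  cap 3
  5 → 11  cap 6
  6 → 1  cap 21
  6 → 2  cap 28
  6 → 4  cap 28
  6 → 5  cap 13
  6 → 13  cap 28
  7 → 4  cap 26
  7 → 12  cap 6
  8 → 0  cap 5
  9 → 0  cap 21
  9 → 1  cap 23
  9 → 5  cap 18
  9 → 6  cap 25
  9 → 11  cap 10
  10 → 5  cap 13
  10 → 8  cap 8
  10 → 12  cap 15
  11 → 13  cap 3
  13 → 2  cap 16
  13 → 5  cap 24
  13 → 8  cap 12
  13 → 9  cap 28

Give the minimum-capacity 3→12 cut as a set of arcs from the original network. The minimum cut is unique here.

augment #1: 3→0→10→12 push 2
augment #2: 3→9→1→12 push 19
augment #3: 3→11→13→2→10→12 push 3
max flow = 24; residual-reachable set from 3 gives S-side
cut edges (S→T): {(3,0), (3,9), (11,13)} total cap 24

Min-cut arcs: {(3,0), (3,9), (11,13)} (total capacity 24)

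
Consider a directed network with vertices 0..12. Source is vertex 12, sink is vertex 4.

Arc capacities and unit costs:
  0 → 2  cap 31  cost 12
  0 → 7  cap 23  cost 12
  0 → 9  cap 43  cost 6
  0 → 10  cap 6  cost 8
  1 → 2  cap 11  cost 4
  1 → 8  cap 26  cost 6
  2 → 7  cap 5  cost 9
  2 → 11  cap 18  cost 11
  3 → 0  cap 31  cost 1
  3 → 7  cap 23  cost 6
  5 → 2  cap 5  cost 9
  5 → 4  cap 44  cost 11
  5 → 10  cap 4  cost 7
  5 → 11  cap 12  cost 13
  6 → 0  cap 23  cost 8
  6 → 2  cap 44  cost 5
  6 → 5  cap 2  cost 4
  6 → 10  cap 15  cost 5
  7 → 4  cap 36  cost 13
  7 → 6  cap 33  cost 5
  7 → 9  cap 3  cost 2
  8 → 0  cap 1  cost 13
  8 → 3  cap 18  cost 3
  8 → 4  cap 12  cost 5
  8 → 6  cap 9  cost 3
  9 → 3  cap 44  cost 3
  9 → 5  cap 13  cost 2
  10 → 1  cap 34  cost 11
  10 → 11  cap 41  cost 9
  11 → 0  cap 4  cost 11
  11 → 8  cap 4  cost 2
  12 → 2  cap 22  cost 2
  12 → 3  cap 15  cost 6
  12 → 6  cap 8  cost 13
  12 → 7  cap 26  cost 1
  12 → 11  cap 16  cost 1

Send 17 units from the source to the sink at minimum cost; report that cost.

Minimum cost for 17 units: 214

shortest-cost path #1: 12→11→8→4 push 4 @ unit cost 8 (adds 32)
shortest-cost path #2: 12→7→4 push 13 @ unit cost 14 (adds 182)
total cost = 214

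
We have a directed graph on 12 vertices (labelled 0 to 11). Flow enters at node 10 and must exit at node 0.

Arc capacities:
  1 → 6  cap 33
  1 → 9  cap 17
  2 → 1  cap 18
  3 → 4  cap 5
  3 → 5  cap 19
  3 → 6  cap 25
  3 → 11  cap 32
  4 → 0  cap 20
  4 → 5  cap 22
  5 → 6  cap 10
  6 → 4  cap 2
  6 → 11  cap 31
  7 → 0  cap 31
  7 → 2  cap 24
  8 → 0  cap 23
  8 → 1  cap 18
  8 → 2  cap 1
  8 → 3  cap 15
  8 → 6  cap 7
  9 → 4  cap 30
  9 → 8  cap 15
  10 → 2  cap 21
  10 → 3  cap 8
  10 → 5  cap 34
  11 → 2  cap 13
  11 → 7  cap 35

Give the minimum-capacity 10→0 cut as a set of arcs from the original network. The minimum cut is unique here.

augment #1: 10→3→4→0 push 5
augment #2: 10→3→6→4→0 push 2
augment #3: 10→3→11→7→0 push 1
augment #4: 10→2→1→9→4→0 push 13
augment #5: 10→2→1→9→8→0 push 4
augment #6: 10→5→6→11→7→0 push 10
augment #7: 10→2→1→6→11→7→0 push 1
max flow = 36; residual-reachable set from 10 gives S-side
cut edges (S→T): {(2,1), (5,6), (10,3)} total cap 36

Min-cut arcs: {(2,1), (5,6), (10,3)} (total capacity 36)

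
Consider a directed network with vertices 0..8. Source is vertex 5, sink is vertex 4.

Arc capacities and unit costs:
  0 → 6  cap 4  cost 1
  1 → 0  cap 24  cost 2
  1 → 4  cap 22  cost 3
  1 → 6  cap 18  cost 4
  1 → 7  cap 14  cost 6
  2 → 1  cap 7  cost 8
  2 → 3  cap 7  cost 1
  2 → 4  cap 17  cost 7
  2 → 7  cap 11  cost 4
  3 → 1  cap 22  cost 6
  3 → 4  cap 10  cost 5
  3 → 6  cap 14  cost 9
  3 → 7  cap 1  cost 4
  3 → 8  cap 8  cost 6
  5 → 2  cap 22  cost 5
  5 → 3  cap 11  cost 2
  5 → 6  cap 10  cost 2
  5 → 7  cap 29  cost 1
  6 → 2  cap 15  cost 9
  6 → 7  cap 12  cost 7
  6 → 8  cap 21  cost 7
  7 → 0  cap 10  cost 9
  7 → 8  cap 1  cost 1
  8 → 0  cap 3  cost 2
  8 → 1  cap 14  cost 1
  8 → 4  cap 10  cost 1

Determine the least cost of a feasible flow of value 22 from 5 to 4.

Minimum cost for 22 units: 186

shortest-cost path #1: 5→7→8→4 push 1 @ unit cost 3 (adds 3)
shortest-cost path #2: 5→3→4 push 10 @ unit cost 7 (adds 70)
shortest-cost path #3: 5→3→8→4 push 1 @ unit cost 9 (adds 9)
shortest-cost path #4: 5→6→8→4 push 8 @ unit cost 10 (adds 80)
shortest-cost path #5: 5→2→4 push 2 @ unit cost 12 (adds 24)
total cost = 186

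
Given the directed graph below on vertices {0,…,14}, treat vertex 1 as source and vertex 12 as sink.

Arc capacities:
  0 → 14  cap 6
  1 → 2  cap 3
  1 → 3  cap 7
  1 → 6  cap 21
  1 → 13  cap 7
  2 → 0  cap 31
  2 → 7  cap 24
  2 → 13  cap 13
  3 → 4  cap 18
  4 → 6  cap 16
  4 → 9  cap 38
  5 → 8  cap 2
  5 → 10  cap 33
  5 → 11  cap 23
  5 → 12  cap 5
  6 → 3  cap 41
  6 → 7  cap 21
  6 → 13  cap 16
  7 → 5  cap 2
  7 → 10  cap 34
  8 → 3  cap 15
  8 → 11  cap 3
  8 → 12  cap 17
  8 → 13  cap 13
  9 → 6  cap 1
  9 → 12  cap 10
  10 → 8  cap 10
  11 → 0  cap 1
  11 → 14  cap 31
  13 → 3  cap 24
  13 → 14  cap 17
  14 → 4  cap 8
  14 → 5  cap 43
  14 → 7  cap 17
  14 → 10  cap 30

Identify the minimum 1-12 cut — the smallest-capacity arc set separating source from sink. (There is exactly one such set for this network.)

Min-cut arcs: {(5,8), (5,12), (9,12), (10,8)} (total capacity 27)

augment #1: 1→2→7→5→12 push 2
augment #2: 1→3→4→9→12 push 7
augment #3: 1→13→14→5→12 push 3
augment #4: 1→2→7→10→8→12 push 1
augment #5: 1→6→3→4→9→12 push 3
augment #6: 1→6→7→10→8→12 push 9
augment #7: 1→13→14→5→8→12 push 2
max flow = 27; residual-reachable set from 1 gives S-side
cut edges (S→T): {(5,8), (5,12), (9,12), (10,8)} total cap 27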